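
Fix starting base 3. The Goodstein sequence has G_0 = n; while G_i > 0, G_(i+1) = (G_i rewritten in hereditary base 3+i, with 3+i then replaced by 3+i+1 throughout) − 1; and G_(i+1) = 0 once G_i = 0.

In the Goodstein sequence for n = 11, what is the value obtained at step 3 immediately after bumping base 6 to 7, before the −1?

base 3: 11 = 3^2 + 2; at 4: 4^2 + 2 = 18; next = 17
base 4: 17 = 4^2 + 1; at 5: 5^2 + 1 = 26; next = 25
base 5: 25 = 5^2; at 6: 6^2 = 36; next = 35
base 6: 35 = 5·6 + 5; at 7: 5·7 + 5 = 40; next = 39

40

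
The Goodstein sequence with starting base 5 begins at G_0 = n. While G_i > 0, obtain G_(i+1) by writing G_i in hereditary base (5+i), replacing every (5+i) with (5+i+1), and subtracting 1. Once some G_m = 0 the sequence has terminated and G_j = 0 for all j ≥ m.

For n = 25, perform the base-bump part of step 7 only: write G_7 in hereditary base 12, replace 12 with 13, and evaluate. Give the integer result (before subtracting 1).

63

(0) 25|_5 = 5^2 ↦ 6^2|_6 = 36 ⇒ 35
(1) 35|_6 = 5·6 + 5 ↦ 5·7 + 5|_7 = 40 ⇒ 39
(2) 39|_7 = 5·7 + 4 ↦ 5·8 + 4|_8 = 44 ⇒ 43
(3) 43|_8 = 5·8 + 3 ↦ 5·9 + 3|_9 = 48 ⇒ 47
(4) 47|_9 = 5·9 + 2 ↦ 5·10 + 2|_10 = 52 ⇒ 51
(5) 51|_10 = 5·10 + 1 ↦ 5·11 + 1|_11 = 56 ⇒ 55
(6) 55|_11 = 5·11 ↦ 5·12|_12 = 60 ⇒ 59
(7) 59|_12 = 4·12 + 11 ↦ 4·13 + 11|_13 = 63 ⇒ 62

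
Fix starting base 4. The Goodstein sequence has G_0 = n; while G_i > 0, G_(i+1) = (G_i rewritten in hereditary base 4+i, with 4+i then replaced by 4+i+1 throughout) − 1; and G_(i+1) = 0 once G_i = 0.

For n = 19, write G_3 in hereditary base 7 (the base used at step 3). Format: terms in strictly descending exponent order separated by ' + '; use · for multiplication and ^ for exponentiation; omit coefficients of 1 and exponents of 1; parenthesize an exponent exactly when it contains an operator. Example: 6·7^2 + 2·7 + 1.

7^2

G_0 = 19. HB_4(19) = 4^2 + 3. Bump = 28. G_1 = 27.
G_1 = 27. HB_5(27) = 5^2 + 2. Bump = 38. G_2 = 37.
G_2 = 37. HB_6(37) = 6^2 + 1. Bump = 50. G_3 = 49.
G_3 = 49. HB_7(49) = 7^2. Bump = 64. G_4 = 63.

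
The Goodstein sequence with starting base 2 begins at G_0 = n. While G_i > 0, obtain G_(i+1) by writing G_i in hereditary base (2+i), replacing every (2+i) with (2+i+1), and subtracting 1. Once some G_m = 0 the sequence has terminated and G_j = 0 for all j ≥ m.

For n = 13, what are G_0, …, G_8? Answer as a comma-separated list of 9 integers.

13, 108, 1279, 16092, 280711, 5765998, 134219479, 3486786855, 100000003325

[0] 13 ≡ 2^(2 + 1) + 2^2 + 1 (base 2). Lift 3: 109. −1: 108.
[1] 108 ≡ 3^(3 + 1) + 3^3 (base 3). Lift 4: 1280. −1: 1279.
[2] 1279 ≡ 4^(4 + 1) + 3·4^3 + 3·4^2 + 3·4 + 3 (base 4). Lift 5: 16093. −1: 16092.
[3] 16092 ≡ 5^(5 + 1) + 3·5^3 + 3·5^2 + 3·5 + 2 (base 5). Lift 6: 280712. −1: 280711.
[4] 280711 ≡ 6^(6 + 1) + 3·6^3 + 3·6^2 + 3·6 + 1 (base 6). Lift 7: 5765999. −1: 5765998.
[5] 5765998 ≡ 7^(7 + 1) + 3·7^3 + 3·7^2 + 3·7 (base 7). Lift 8: 134219480. −1: 134219479.
[6] 134219479 ≡ 8^(8 + 1) + 3·8^3 + 3·8^2 + 2·8 + 7 (base 8). Lift 9: 3486786856. −1: 3486786855.
[7] 3486786855 ≡ 9^(9 + 1) + 3·9^3 + 3·9^2 + 2·9 + 6 (base 9). Lift 10: 100000003326. −1: 100000003325.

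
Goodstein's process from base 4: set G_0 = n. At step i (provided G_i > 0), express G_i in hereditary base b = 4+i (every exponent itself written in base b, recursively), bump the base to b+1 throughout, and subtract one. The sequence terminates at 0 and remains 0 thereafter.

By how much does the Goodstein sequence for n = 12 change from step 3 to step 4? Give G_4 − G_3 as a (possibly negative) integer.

1

G_0=12  [base 4] 3·4  →[4↦5]→  3·5 = 15  −1 ⇒ G_1=14
G_1=14  [base 5] 2·5 + 4  →[5↦6]→  2·6 + 4 = 16  −1 ⇒ G_2=15
G_2=15  [base 6] 2·6 + 3  →[6↦7]→  2·7 + 3 = 17  −1 ⇒ G_3=16
G_3=16  [base 7] 2·7 + 2  →[7↦8]→  2·8 + 2 = 18  −1 ⇒ G_4=17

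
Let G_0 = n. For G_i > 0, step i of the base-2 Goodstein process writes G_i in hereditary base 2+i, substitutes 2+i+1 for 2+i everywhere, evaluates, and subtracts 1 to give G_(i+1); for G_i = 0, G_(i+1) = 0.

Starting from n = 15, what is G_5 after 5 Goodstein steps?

base 2: 15 = 2^(2 + 1) + 2^2 + 2 + 1; at 3: 3^(3 + 1) + 3^3 + 3 + 1 = 112; next = 111
base 3: 111 = 3^(3 + 1) + 3^3 + 3; at 4: 4^(4 + 1) + 4^4 + 4 = 1284; next = 1283
base 4: 1283 = 4^(4 + 1) + 4^4 + 3; at 5: 5^(5 + 1) + 5^5 + 3 = 18753; next = 18752
base 5: 18752 = 5^(5 + 1) + 5^5 + 2; at 6: 6^(6 + 1) + 6^6 + 2 = 326594; next = 326593
base 6: 326593 = 6^(6 + 1) + 6^6 + 1; at 7: 7^(7 + 1) + 7^7 + 1 = 6588345; next = 6588344
base 7: 6588344 = 7^(7 + 1) + 7^7; at 8: 8^(8 + 1) + 8^8 = 150994944; next = 150994943

6588344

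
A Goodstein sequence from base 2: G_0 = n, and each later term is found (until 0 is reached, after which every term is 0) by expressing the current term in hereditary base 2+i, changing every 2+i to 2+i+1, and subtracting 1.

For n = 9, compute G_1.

81

G_0 = 9. HB_2(9) = 2^(2 + 1) + 1. Bump = 82. G_1 = 81.
G_1 = 81. HB_3(81) = 3^(3 + 1). Bump = 1024. G_2 = 1023.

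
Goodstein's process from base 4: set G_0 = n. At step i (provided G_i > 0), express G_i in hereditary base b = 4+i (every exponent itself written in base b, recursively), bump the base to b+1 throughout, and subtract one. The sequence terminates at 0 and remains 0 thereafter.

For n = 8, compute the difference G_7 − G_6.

G_0 = 8. HB_4(8) = 2·4. Bump = 10. G_1 = 9.
G_1 = 9. HB_5(9) = 5 + 4. Bump = 10. G_2 = 9.
G_2 = 9. HB_6(9) = 6 + 3. Bump = 10. G_3 = 9.
G_3 = 9. HB_7(9) = 7 + 2. Bump = 10. G_4 = 9.
G_4 = 9. HB_8(9) = 8 + 1. Bump = 10. G_5 = 9.
G_5 = 9. HB_9(9) = 9. Bump = 10. G_6 = 9.
G_6 = 9. HB_10(9) = 9. Bump = 9. G_7 = 8.

-1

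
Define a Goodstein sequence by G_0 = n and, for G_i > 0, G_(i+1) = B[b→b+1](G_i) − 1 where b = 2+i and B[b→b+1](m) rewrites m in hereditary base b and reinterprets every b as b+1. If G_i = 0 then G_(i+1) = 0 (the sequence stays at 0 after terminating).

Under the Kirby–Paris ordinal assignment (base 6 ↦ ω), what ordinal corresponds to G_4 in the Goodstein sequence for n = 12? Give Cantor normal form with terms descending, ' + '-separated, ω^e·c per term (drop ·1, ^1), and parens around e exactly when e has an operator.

G_0 = 12. HB_2(12) = 2^(2 + 1) + 2^2. Bump = 108. G_1 = 107.
G_1 = 107. HB_3(107) = 3^(3 + 1) + 2·3^2 + 2·3 + 2. Bump = 1066. G_2 = 1065.
G_2 = 1065. HB_4(1065) = 4^(4 + 1) + 2·4^2 + 2·4 + 1. Bump = 15686. G_3 = 15685.
G_3 = 15685. HB_5(15685) = 5^(5 + 1) + 2·5^2 + 2·5. Bump = 280020. G_4 = 280019.
G_4 = 280019. HB_6(280019) = 6^(6 + 1) + 2·6^2 + 6 + 5. Bump = 5764911. G_5 = 5764910.

ω^(ω + 1) + ω^2·2 + ω + 5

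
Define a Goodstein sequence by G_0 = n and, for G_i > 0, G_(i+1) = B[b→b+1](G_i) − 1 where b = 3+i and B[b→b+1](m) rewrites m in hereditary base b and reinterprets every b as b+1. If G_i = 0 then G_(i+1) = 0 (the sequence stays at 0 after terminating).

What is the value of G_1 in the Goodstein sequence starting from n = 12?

19

12 —HB3→ 3^2 + 3 —bump→ 4^2 + 4 = 20 —(−1)→ 19
19 —HB4→ 4^2 + 3 —bump→ 5^2 + 3 = 28 —(−1)→ 27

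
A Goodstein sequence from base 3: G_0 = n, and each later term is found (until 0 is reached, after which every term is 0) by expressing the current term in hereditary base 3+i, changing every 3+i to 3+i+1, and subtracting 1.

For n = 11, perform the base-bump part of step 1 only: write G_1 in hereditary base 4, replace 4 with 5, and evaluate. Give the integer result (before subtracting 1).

26

G_0=11  [base 3] 3^2 + 2  →[3↦4]→  4^2 + 2 = 18  −1 ⇒ G_1=17
G_1=17  [base 4] 4^2 + 1  →[4↦5]→  5^2 + 1 = 26  −1 ⇒ G_2=25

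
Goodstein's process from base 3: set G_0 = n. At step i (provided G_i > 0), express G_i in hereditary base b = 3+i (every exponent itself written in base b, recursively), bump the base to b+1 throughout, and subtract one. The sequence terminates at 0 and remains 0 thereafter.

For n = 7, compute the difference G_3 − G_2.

0

G_0 = 7. HB_3(7) = 2·3 + 1. Bump = 9. G_1 = 8.
G_1 = 8. HB_4(8) = 2·4. Bump = 10. G_2 = 9.
G_2 = 9. HB_5(9) = 5 + 4. Bump = 10. G_3 = 9.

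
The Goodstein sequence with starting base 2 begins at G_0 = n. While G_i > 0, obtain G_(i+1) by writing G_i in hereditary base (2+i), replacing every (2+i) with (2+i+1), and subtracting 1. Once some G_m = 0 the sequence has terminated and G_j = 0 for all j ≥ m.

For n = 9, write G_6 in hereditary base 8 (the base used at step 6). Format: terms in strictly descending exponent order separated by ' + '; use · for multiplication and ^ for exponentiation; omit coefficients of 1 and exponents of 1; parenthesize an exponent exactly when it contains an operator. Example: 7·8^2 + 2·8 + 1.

3·8^8 + 3·8^3 + 3·8^2 + 2·8 + 7

(0) 9|_2 = 2^(2 + 1) + 1 ↦ 3^(3 + 1) + 1|_3 = 82 ⇒ 81
(1) 81|_3 = 3^(3 + 1) ↦ 4^(4 + 1)|_4 = 1024 ⇒ 1023
(2) 1023|_4 = 3·4^4 + 3·4^3 + 3·4^2 + 3·4 + 3 ↦ 3·5^5 + 3·5^3 + 3·5^2 + 3·5 + 3|_5 = 9843 ⇒ 9842
(3) 9842|_5 = 3·5^5 + 3·5^3 + 3·5^2 + 3·5 + 2 ↦ 3·6^6 + 3·6^3 + 3·6^2 + 3·6 + 2|_6 = 140744 ⇒ 140743
(4) 140743|_6 = 3·6^6 + 3·6^3 + 3·6^2 + 3·6 + 1 ↦ 3·7^7 + 3·7^3 + 3·7^2 + 3·7 + 1|_7 = 2471827 ⇒ 2471826
(5) 2471826|_7 = 3·7^7 + 3·7^3 + 3·7^2 + 3·7 ↦ 3·8^8 + 3·8^3 + 3·8^2 + 3·8|_8 = 50333400 ⇒ 50333399
(6) 50333399|_8 = 3·8^8 + 3·8^3 + 3·8^2 + 2·8 + 7 ↦ 3·9^9 + 3·9^3 + 3·9^2 + 2·9 + 7|_9 = 1162263922 ⇒ 1162263921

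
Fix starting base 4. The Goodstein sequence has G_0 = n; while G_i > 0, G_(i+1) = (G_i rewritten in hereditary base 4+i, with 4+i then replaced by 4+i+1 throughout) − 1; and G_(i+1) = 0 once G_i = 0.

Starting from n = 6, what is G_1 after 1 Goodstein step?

6

G_0=6  [base 4] 4 + 2  →[4↦5]→  5 + 2 = 7  −1 ⇒ G_1=6
G_1=6  [base 5] 5 + 1  →[5↦6]→  6 + 1 = 7  −1 ⇒ G_2=6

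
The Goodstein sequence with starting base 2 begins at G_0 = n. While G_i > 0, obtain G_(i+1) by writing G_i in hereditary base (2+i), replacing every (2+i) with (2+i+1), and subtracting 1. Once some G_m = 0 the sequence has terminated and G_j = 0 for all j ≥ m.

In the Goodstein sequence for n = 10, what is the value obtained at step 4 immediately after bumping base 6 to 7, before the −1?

4215755

G_0 = 10. HB_2(10) = 2^(2 + 1) + 2. Bump = 84. G_1 = 83.
G_1 = 83. HB_3(83) = 3^(3 + 1) + 2. Bump = 1026. G_2 = 1025.
G_2 = 1025. HB_4(1025) = 4^(4 + 1) + 1. Bump = 15626. G_3 = 15625.
G_3 = 15625. HB_5(15625) = 5^(5 + 1). Bump = 279936. G_4 = 279935.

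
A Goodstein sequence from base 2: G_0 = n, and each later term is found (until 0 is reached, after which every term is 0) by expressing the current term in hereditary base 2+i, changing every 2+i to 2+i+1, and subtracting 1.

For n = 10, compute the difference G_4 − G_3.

264310

G_0 = 10. HB_2(10) = 2^(2 + 1) + 2. Bump = 84. G_1 = 83.
G_1 = 83. HB_3(83) = 3^(3 + 1) + 2. Bump = 1026. G_2 = 1025.
G_2 = 1025. HB_4(1025) = 4^(4 + 1) + 1. Bump = 15626. G_3 = 15625.
G_3 = 15625. HB_5(15625) = 5^(5 + 1). Bump = 279936. G_4 = 279935.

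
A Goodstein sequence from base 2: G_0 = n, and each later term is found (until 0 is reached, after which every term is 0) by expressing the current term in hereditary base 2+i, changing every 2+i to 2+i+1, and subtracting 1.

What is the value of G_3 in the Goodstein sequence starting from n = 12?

G_0 = 12. HB_2(12) = 2^(2 + 1) + 2^2. Bump = 108. G_1 = 107.
G_1 = 107. HB_3(107) = 3^(3 + 1) + 2·3^2 + 2·3 + 2. Bump = 1066. G_2 = 1065.
G_2 = 1065. HB_4(1065) = 4^(4 + 1) + 2·4^2 + 2·4 + 1. Bump = 15686. G_3 = 15685.
G_3 = 15685. HB_5(15685) = 5^(5 + 1) + 2·5^2 + 2·5. Bump = 280020. G_4 = 280019.

15685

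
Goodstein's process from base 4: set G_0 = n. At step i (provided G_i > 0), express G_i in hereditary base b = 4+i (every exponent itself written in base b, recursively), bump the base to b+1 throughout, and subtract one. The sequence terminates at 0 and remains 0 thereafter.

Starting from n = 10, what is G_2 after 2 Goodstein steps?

12

i=0: 10 = 2·4 + 2 (b=4); 4→5: 2·5 + 2 = 12; 12−1 = 11
i=1: 11 = 2·5 + 1 (b=5); 5→6: 2·6 + 1 = 13; 13−1 = 12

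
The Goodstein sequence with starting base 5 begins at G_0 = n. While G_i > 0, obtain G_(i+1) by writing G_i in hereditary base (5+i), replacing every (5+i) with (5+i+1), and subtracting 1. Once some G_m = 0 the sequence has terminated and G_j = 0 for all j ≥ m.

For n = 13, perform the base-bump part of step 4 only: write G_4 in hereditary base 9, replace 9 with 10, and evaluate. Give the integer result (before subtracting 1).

(0) 13|_5 = 2·5 + 3 ↦ 2·6 + 3|_6 = 15 ⇒ 14
(1) 14|_6 = 2·6 + 2 ↦ 2·7 + 2|_7 = 16 ⇒ 15
(2) 15|_7 = 2·7 + 1 ↦ 2·8 + 1|_8 = 17 ⇒ 16
(3) 16|_8 = 2·8 ↦ 2·9|_9 = 18 ⇒ 17
(4) 17|_9 = 9 + 8 ↦ 10 + 8|_10 = 18 ⇒ 17

18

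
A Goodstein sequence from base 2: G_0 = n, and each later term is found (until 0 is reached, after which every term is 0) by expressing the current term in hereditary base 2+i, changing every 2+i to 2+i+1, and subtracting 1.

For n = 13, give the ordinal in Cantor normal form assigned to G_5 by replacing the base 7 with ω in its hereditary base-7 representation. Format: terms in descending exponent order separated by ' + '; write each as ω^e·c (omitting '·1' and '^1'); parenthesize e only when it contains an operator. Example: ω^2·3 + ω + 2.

step 0: 13 = 2^(2 + 1) + 2^2 + 1; sub 3 for 2: 3^(3 + 1) + 3^3 + 1; = 109; G_1 = 109−1 = 108
step 1: 108 = 3^(3 + 1) + 3^3; sub 4 for 3: 4^(4 + 1) + 4^4; = 1280; G_2 = 1280−1 = 1279
step 2: 1279 = 4^(4 + 1) + 3·4^3 + 3·4^2 + 3·4 + 3; sub 5 for 4: 5^(5 + 1) + 3·5^3 + 3·5^2 + 3·5 + 3; = 16093; G_3 = 16093−1 = 16092
step 3: 16092 = 5^(5 + 1) + 3·5^3 + 3·5^2 + 3·5 + 2; sub 6 for 5: 6^(6 + 1) + 3·6^3 + 3·6^2 + 3·6 + 2; = 280712; G_4 = 280712−1 = 280711
step 4: 280711 = 6^(6 + 1) + 3·6^3 + 3·6^2 + 3·6 + 1; sub 7 for 6: 7^(7 + 1) + 3·7^3 + 3·7^2 + 3·7 + 1; = 5765999; G_5 = 5765999−1 = 5765998
step 5: 5765998 = 7^(7 + 1) + 3·7^3 + 3·7^2 + 3·7; sub 8 for 7: 8^(8 + 1) + 3·8^3 + 3·8^2 + 3·8; = 134219480; G_6 = 134219480−1 = 134219479

ω^(ω + 1) + ω^3·3 + ω^2·3 + ω·3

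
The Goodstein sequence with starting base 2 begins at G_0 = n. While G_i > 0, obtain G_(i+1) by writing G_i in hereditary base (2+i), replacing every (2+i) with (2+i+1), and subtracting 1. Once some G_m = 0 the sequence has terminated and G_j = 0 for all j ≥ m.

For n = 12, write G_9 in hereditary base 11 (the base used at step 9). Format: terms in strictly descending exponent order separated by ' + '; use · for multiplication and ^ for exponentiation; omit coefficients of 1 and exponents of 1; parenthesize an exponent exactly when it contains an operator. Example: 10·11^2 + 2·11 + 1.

i=0: 12 = 2^(2 + 1) + 2^2 (b=2); 2→3: 3^(3 + 1) + 3^3 = 108; 108−1 = 107
i=1: 107 = 3^(3 + 1) + 2·3^2 + 2·3 + 2 (b=3); 3→4: 4^(4 + 1) + 2·4^2 + 2·4 + 2 = 1066; 1066−1 = 1065
i=2: 1065 = 4^(4 + 1) + 2·4^2 + 2·4 + 1 (b=4); 4→5: 5^(5 + 1) + 2·5^2 + 2·5 + 1 = 15686; 15686−1 = 15685
i=3: 15685 = 5^(5 + 1) + 2·5^2 + 2·5 (b=5); 5→6: 6^(6 + 1) + 2·6^2 + 2·6 = 280020; 280020−1 = 280019
i=4: 280019 = 6^(6 + 1) + 2·6^2 + 6 + 5 (b=6); 6→7: 7^(7 + 1) + 2·7^2 + 7 + 5 = 5764911; 5764911−1 = 5764910
i=5: 5764910 = 7^(7 + 1) + 2·7^2 + 7 + 4 (b=7); 7→8: 8^(8 + 1) + 2·8^2 + 8 + 4 = 134217868; 134217868−1 = 134217867
i=6: 134217867 = 8^(8 + 1) + 2·8^2 + 8 + 3 (b=8); 8→9: 9^(9 + 1) + 2·9^2 + 9 + 3 = 3486784575; 3486784575−1 = 3486784574
i=7: 3486784574 = 9^(9 + 1) + 2·9^2 + 9 + 2 (b=9); 9→10: 10^(10 + 1) + 2·10^2 + 10 + 2 = 100000000212; 100000000212−1 = 100000000211
i=8: 100000000211 = 10^(10 + 1) + 2·10^2 + 10 + 1 (b=10); 10→11: 11^(11 + 1) + 2·11^2 + 11 + 1 = 3138428376975; 3138428376975−1 = 3138428376974

11^(11 + 1) + 2·11^2 + 11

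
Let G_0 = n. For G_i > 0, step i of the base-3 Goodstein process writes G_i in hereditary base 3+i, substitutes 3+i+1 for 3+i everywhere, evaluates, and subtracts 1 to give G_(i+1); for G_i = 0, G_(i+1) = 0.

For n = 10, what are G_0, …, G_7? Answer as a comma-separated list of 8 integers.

step 0: 10 = 3^2 + 1; sub 4 for 3: 4^2 + 1; = 17; G_1 = 17−1 = 16
step 1: 16 = 4^2; sub 5 for 4: 5^2; = 25; G_2 = 25−1 = 24
step 2: 24 = 4·5 + 4; sub 6 for 5: 4·6 + 4; = 28; G_3 = 28−1 = 27
step 3: 27 = 4·6 + 3; sub 7 for 6: 4·7 + 3; = 31; G_4 = 31−1 = 30
step 4: 30 = 4·7 + 2; sub 8 for 7: 4·8 + 2; = 34; G_5 = 34−1 = 33
step 5: 33 = 4·8 + 1; sub 9 for 8: 4·9 + 1; = 37; G_6 = 37−1 = 36
step 6: 36 = 4·9; sub 10 for 9: 4·10; = 40; G_7 = 40−1 = 39

10, 16, 24, 27, 30, 33, 36, 39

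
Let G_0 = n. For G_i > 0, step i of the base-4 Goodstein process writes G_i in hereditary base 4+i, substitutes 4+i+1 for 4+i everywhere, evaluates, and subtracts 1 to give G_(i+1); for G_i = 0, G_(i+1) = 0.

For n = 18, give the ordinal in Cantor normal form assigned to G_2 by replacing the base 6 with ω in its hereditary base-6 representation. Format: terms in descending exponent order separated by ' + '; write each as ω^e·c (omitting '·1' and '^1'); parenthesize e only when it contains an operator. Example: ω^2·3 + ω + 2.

G_0 = 18. HB_4(18) = 4^2 + 2. Bump = 27. G_1 = 26.
G_1 = 26. HB_5(26) = 5^2 + 1. Bump = 37. G_2 = 36.
G_2 = 36. HB_6(36) = 6^2. Bump = 49. G_3 = 48.

ω^2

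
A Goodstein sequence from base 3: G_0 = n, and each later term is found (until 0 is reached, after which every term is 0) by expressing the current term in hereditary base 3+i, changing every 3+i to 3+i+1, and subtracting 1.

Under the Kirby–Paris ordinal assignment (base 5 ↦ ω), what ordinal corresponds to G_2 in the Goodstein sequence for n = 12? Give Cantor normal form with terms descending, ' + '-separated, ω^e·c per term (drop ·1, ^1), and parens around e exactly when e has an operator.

ω^2 + 2

base 3: 12 = 3^2 + 3; at 4: 4^2 + 4 = 20; next = 19
base 4: 19 = 4^2 + 3; at 5: 5^2 + 3 = 28; next = 27
base 5: 27 = 5^2 + 2; at 6: 6^2 + 2 = 38; next = 37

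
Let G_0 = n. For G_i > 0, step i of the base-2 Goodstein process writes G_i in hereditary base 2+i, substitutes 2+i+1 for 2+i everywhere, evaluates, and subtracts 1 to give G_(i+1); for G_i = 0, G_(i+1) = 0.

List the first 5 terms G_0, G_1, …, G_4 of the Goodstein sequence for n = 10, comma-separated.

10, 83, 1025, 15625, 279935

(0) 10|_2 = 2^(2 + 1) + 2 ↦ 3^(3 + 1) + 3|_3 = 84 ⇒ 83
(1) 83|_3 = 3^(3 + 1) + 2 ↦ 4^(4 + 1) + 2|_4 = 1026 ⇒ 1025
(2) 1025|_4 = 4^(4 + 1) + 1 ↦ 5^(5 + 1) + 1|_5 = 15626 ⇒ 15625
(3) 15625|_5 = 5^(5 + 1) ↦ 6^(6 + 1)|_6 = 279936 ⇒ 279935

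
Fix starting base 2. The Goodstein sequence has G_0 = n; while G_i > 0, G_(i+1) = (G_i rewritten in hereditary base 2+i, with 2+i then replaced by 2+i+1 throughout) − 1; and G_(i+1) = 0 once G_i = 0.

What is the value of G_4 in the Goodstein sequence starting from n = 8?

93395

8 —HB2→ 2^(2 + 1) —bump→ 3^(3 + 1) = 81 —(−1)→ 80
80 —HB3→ 2·3^3 + 2·3^2 + 2·3 + 2 —bump→ 2·4^4 + 2·4^2 + 2·4 + 2 = 554 —(−1)→ 553
553 —HB4→ 2·4^4 + 2·4^2 + 2·4 + 1 —bump→ 2·5^5 + 2·5^2 + 2·5 + 1 = 6311 —(−1)→ 6310
6310 —HB5→ 2·5^5 + 2·5^2 + 2·5 —bump→ 2·6^6 + 2·6^2 + 2·6 = 93396 —(−1)→ 93395
93395 —HB6→ 2·6^6 + 2·6^2 + 6 + 5 —bump→ 2·7^7 + 2·7^2 + 7 + 5 = 1647196 —(−1)→ 1647195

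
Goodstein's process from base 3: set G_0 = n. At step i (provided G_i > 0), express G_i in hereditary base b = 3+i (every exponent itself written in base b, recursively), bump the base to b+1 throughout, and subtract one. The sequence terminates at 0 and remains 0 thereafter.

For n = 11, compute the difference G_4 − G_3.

base 3: 11 = 3^2 + 2; at 4: 4^2 + 2 = 18; next = 17
base 4: 17 = 4^2 + 1; at 5: 5^2 + 1 = 26; next = 25
base 5: 25 = 5^2; at 6: 6^2 = 36; next = 35
base 6: 35 = 5·6 + 5; at 7: 5·7 + 5 = 40; next = 39

4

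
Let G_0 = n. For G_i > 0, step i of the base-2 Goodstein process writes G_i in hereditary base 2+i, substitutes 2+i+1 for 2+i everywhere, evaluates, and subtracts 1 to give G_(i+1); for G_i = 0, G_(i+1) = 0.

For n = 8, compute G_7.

G_0=8  [base 2] 2^(2 + 1)  →[2↦3]→  3^(3 + 1) = 81  −1 ⇒ G_1=80
G_1=80  [base 3] 2·3^3 + 2·3^2 + 2·3 + 2  →[3↦4]→  2·4^4 + 2·4^2 + 2·4 + 2 = 554  −1 ⇒ G_2=553
G_2=553  [base 4] 2·4^4 + 2·4^2 + 2·4 + 1  →[4↦5]→  2·5^5 + 2·5^2 + 2·5 + 1 = 6311  −1 ⇒ G_3=6310
G_3=6310  [base 5] 2·5^5 + 2·5^2 + 2·5  →[5↦6]→  2·6^6 + 2·6^2 + 2·6 = 93396  −1 ⇒ G_4=93395
G_4=93395  [base 6] 2·6^6 + 2·6^2 + 6 + 5  →[6↦7]→  2·7^7 + 2·7^2 + 7 + 5 = 1647196  −1 ⇒ G_5=1647195
G_5=1647195  [base 7] 2·7^7 + 2·7^2 + 7 + 4  →[7↦8]→  2·8^8 + 2·8^2 + 8 + 4 = 33554572  −1 ⇒ G_6=33554571
G_6=33554571  [base 8] 2·8^8 + 2·8^2 + 8 + 3  →[8↦9]→  2·9^9 + 2·9^2 + 9 + 3 = 774841152  −1 ⇒ G_7=774841151

774841151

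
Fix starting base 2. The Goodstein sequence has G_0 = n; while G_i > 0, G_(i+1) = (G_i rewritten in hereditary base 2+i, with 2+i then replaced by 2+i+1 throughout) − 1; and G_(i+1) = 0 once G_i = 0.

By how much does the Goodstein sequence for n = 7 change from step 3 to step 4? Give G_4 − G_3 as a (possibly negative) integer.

43530

7 —HB2→ 2^2 + 2 + 1 —bump→ 3^3 + 3 + 1 = 31 —(−1)→ 30
30 —HB3→ 3^3 + 3 —bump→ 4^4 + 4 = 260 —(−1)→ 259
259 —HB4→ 4^4 + 3 —bump→ 5^5 + 3 = 3128 —(−1)→ 3127
3127 —HB5→ 5^5 + 2 —bump→ 6^6 + 2 = 46658 —(−1)→ 46657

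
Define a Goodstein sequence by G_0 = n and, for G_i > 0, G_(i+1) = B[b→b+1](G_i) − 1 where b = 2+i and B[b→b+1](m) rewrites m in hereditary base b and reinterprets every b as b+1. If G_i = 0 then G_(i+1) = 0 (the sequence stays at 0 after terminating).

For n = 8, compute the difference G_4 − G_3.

87085

8 —HB2→ 2^(2 + 1) —bump→ 3^(3 + 1) = 81 —(−1)→ 80
80 —HB3→ 2·3^3 + 2·3^2 + 2·3 + 2 —bump→ 2·4^4 + 2·4^2 + 2·4 + 2 = 554 —(−1)→ 553
553 —HB4→ 2·4^4 + 2·4^2 + 2·4 + 1 —bump→ 2·5^5 + 2·5^2 + 2·5 + 1 = 6311 —(−1)→ 6310
6310 —HB5→ 2·5^5 + 2·5^2 + 2·5 —bump→ 2·6^6 + 2·6^2 + 2·6 = 93396 —(−1)→ 93395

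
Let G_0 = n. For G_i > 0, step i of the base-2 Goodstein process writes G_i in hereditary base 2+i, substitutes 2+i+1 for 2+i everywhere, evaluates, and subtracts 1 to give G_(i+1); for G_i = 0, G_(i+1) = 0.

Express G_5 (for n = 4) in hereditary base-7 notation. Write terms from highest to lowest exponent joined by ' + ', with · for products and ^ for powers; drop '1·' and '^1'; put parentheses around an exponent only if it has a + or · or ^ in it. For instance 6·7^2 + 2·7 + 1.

2·7^2 + 7 + 4

G_0 = 4. HB_2(4) = 2^2. Bump = 27. G_1 = 26.
G_1 = 26. HB_3(26) = 2·3^2 + 2·3 + 2. Bump = 42. G_2 = 41.
G_2 = 41. HB_4(41) = 2·4^2 + 2·4 + 1. Bump = 61. G_3 = 60.
G_3 = 60. HB_5(60) = 2·5^2 + 2·5. Bump = 84. G_4 = 83.
G_4 = 83. HB_6(83) = 2·6^2 + 6 + 5. Bump = 110. G_5 = 109.
G_5 = 109. HB_7(109) = 2·7^2 + 7 + 4. Bump = 140. G_6 = 139.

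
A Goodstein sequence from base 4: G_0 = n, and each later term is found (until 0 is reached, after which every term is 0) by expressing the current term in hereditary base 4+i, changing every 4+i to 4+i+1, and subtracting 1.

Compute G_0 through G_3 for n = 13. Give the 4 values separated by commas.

13, 15, 17, 18

[0] 13 ≡ 3·4 + 1 (base 4). Lift 5: 16. −1: 15.
[1] 15 ≡ 3·5 (base 5). Lift 6: 18. −1: 17.
[2] 17 ≡ 2·6 + 5 (base 6). Lift 7: 19. −1: 18.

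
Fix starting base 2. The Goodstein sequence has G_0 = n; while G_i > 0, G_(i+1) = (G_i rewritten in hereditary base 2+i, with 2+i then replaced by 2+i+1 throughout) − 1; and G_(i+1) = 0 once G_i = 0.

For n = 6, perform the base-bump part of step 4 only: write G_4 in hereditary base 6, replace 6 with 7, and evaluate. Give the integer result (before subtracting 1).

base 2: 6 = 2^2 + 2; at 3: 3^3 + 3 = 30; next = 29
base 3: 29 = 3^3 + 2; at 4: 4^4 + 2 = 258; next = 257
base 4: 257 = 4^4 + 1; at 5: 5^5 + 1 = 3126; next = 3125
base 5: 3125 = 5^5; at 6: 6^6 = 46656; next = 46655
base 6: 46655 = 5·6^5 + 5·6^4 + 5·6^3 + 5·6^2 + 5·6 + 5; at 7: 5·7^5 + 5·7^4 + 5·7^3 + 5·7^2 + 5·7 + 5 = 98040; next = 98039

98040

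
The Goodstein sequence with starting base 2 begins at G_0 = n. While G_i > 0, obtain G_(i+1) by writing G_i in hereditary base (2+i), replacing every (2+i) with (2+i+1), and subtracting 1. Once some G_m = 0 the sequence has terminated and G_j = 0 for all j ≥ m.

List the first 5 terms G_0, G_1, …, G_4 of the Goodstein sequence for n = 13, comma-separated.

13 —HB2→ 2^(2 + 1) + 2^2 + 1 —bump→ 3^(3 + 1) + 3^3 + 1 = 109 —(−1)→ 108
108 —HB3→ 3^(3 + 1) + 3^3 —bump→ 4^(4 + 1) + 4^4 = 1280 —(−1)→ 1279
1279 —HB4→ 4^(4 + 1) + 3·4^3 + 3·4^2 + 3·4 + 3 —bump→ 5^(5 + 1) + 3·5^3 + 3·5^2 + 3·5 + 3 = 16093 —(−1)→ 16092
16092 —HB5→ 5^(5 + 1) + 3·5^3 + 3·5^2 + 3·5 + 2 —bump→ 6^(6 + 1) + 3·6^3 + 3·6^2 + 3·6 + 2 = 280712 —(−1)→ 280711

13, 108, 1279, 16092, 280711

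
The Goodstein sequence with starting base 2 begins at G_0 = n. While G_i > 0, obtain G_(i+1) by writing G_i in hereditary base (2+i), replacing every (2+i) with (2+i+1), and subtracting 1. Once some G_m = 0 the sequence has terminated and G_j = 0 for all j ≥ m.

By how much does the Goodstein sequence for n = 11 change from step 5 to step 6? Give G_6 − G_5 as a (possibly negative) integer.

128452926

(0) 11|_2 = 2^(2 + 1) + 2 + 1 ↦ 3^(3 + 1) + 3 + 1|_3 = 85 ⇒ 84
(1) 84|_3 = 3^(3 + 1) + 3 ↦ 4^(4 + 1) + 4|_4 = 1028 ⇒ 1027
(2) 1027|_4 = 4^(4 + 1) + 3 ↦ 5^(5 + 1) + 3|_5 = 15628 ⇒ 15627
(3) 15627|_5 = 5^(5 + 1) + 2 ↦ 6^(6 + 1) + 2|_6 = 279938 ⇒ 279937
(4) 279937|_6 = 6^(6 + 1) + 1 ↦ 7^(7 + 1) + 1|_7 = 5764802 ⇒ 5764801
(5) 5764801|_7 = 7^(7 + 1) ↦ 8^(8 + 1)|_8 = 134217728 ⇒ 134217727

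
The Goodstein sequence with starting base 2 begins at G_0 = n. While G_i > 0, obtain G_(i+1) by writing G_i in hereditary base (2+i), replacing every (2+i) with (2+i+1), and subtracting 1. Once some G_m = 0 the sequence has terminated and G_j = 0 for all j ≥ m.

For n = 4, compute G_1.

26

G_0 = 4. HB_2(4) = 2^2. Bump = 27. G_1 = 26.
G_1 = 26. HB_3(26) = 2·3^2 + 2·3 + 2. Bump = 42. G_2 = 41.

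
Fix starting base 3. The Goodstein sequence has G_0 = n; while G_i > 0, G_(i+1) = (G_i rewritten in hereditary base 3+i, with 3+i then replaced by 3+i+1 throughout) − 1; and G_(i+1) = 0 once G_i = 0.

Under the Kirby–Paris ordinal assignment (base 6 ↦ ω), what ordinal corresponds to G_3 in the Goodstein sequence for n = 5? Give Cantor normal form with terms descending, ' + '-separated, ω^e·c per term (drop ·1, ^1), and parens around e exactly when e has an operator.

G_0 = 5. HB_3(5) = 3 + 2. Bump = 6. G_1 = 5.
G_1 = 5. HB_4(5) = 4 + 1. Bump = 6. G_2 = 5.
G_2 = 5. HB_5(5) = 5. Bump = 6. G_3 = 5.
G_3 = 5. HB_6(5) = 5. Bump = 5. G_4 = 4.

5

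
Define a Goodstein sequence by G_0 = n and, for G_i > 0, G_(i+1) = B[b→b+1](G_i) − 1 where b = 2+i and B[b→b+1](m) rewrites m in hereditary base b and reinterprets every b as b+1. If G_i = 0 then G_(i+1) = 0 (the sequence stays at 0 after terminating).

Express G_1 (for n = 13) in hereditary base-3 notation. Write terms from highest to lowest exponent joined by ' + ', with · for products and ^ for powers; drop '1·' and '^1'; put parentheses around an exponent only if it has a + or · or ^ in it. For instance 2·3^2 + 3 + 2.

G_0=13  [base 2] 2^(2 + 1) + 2^2 + 1  →[2↦3]→  3^(3 + 1) + 3^3 + 1 = 109  −1 ⇒ G_1=108
G_1=108  [base 3] 3^(3 + 1) + 3^3  →[3↦4]→  4^(4 + 1) + 4^4 = 1280  −1 ⇒ G_2=1279

3^(3 + 1) + 3^3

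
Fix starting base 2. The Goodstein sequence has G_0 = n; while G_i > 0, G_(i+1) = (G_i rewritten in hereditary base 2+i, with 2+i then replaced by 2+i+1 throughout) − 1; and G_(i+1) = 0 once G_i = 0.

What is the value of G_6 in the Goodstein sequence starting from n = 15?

(0) 15|_2 = 2^(2 + 1) + 2^2 + 2 + 1 ↦ 3^(3 + 1) + 3^3 + 3 + 1|_3 = 112 ⇒ 111
(1) 111|_3 = 3^(3 + 1) + 3^3 + 3 ↦ 4^(4 + 1) + 4^4 + 4|_4 = 1284 ⇒ 1283
(2) 1283|_4 = 4^(4 + 1) + 4^4 + 3 ↦ 5^(5 + 1) + 5^5 + 3|_5 = 18753 ⇒ 18752
(3) 18752|_5 = 5^(5 + 1) + 5^5 + 2 ↦ 6^(6 + 1) + 6^6 + 2|_6 = 326594 ⇒ 326593
(4) 326593|_6 = 6^(6 + 1) + 6^6 + 1 ↦ 7^(7 + 1) + 7^7 + 1|_7 = 6588345 ⇒ 6588344
(5) 6588344|_7 = 7^(7 + 1) + 7^7 ↦ 8^(8 + 1) + 8^8|_8 = 150994944 ⇒ 150994943
(6) 150994943|_8 = 8^(8 + 1) + 7·8^7 + 7·8^6 + 7·8^5 + 7·8^4 + 7·8^3 + 7·8^2 + 7·8 + 7 ↦ 9^(9 + 1) + 7·9^7 + 7·9^6 + 7·9^5 + 7·9^4 + 7·9^3 + 7·9^2 + 7·9 + 7|_9 = 3524450281 ⇒ 3524450280

150994943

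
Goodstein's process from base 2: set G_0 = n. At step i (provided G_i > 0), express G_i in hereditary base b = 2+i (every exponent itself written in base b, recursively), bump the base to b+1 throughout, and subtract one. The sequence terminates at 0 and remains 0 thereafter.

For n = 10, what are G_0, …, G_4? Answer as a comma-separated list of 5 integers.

10, 83, 1025, 15625, 279935

[0] 10 ≡ 2^(2 + 1) + 2 (base 2). Lift 3: 84. −1: 83.
[1] 83 ≡ 3^(3 + 1) + 2 (base 3). Lift 4: 1026. −1: 1025.
[2] 1025 ≡ 4^(4 + 1) + 1 (base 4). Lift 5: 15626. −1: 15625.
[3] 15625 ≡ 5^(5 + 1) (base 5). Lift 6: 279936. −1: 279935.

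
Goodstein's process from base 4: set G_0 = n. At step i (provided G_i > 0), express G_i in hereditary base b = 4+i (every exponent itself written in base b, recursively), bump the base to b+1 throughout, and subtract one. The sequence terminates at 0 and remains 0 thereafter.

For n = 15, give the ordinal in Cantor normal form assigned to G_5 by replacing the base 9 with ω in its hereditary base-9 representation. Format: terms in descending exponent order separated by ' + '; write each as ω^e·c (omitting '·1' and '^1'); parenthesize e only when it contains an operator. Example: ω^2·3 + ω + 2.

[0] 15 ≡ 3·4 + 3 (base 4). Lift 5: 18. −1: 17.
[1] 17 ≡ 3·5 + 2 (base 5). Lift 6: 20. −1: 19.
[2] 19 ≡ 3·6 + 1 (base 6). Lift 7: 22. −1: 21.
[3] 21 ≡ 3·7 (base 7). Lift 8: 24. −1: 23.
[4] 23 ≡ 2·8 + 7 (base 8). Lift 9: 25. −1: 24.
[5] 24 ≡ 2·9 + 6 (base 9). Lift 10: 26. −1: 25.

ω·2 + 6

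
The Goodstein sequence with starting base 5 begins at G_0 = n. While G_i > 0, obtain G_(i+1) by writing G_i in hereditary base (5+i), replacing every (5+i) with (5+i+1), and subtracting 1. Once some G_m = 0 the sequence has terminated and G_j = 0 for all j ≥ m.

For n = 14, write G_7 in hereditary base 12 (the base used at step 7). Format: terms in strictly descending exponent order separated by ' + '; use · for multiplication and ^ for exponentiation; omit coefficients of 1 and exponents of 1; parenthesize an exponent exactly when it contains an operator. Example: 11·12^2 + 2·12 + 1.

14 —HB5→ 2·5 + 4 —bump→ 2·6 + 4 = 16 —(−1)→ 15
15 —HB6→ 2·6 + 3 —bump→ 2·7 + 3 = 17 —(−1)→ 16
16 —HB7→ 2·7 + 2 —bump→ 2·8 + 2 = 18 —(−1)→ 17
17 —HB8→ 2·8 + 1 —bump→ 2·9 + 1 = 19 —(−1)→ 18
18 —HB9→ 2·9 —bump→ 2·10 = 20 —(−1)→ 19
19 —HB10→ 10 + 9 —bump→ 11 + 9 = 20 —(−1)→ 19
19 —HB11→ 11 + 8 —bump→ 12 + 8 = 20 —(−1)→ 19
19 —HB12→ 12 + 7 —bump→ 13 + 7 = 20 —(−1)→ 19

12 + 7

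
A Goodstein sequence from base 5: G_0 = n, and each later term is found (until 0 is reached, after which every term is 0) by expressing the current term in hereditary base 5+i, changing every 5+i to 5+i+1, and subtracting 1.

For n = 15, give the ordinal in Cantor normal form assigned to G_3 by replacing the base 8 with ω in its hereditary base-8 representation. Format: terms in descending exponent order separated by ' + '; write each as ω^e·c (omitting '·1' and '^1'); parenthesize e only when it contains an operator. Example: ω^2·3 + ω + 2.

base 5: 15 = 3·5; at 6: 3·6 = 18; next = 17
base 6: 17 = 2·6 + 5; at 7: 2·7 + 5 = 19; next = 18
base 7: 18 = 2·7 + 4; at 8: 2·8 + 4 = 20; next = 19
base 8: 19 = 2·8 + 3; at 9: 2·9 + 3 = 21; next = 20

ω·2 + 3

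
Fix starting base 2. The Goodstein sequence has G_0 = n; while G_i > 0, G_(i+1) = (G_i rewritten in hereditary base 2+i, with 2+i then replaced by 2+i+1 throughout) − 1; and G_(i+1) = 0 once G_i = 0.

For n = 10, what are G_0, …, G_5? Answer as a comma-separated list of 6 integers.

10 —HB2→ 2^(2 + 1) + 2 —bump→ 3^(3 + 1) + 3 = 84 —(−1)→ 83
83 —HB3→ 3^(3 + 1) + 2 —bump→ 4^(4 + 1) + 2 = 1026 —(−1)→ 1025
1025 —HB4→ 4^(4 + 1) + 1 —bump→ 5^(5 + 1) + 1 = 15626 —(−1)→ 15625
15625 —HB5→ 5^(5 + 1) —bump→ 6^(6 + 1) = 279936 —(−1)→ 279935
279935 —HB6→ 5·6^6 + 5·6^5 + 5·6^4 + 5·6^3 + 5·6^2 + 5·6 + 5 —bump→ 5·7^7 + 5·7^5 + 5·7^4 + 5·7^3 + 5·7^2 + 5·7 + 5 = 4215755 —(−1)→ 4215754

10, 83, 1025, 15625, 279935, 4215754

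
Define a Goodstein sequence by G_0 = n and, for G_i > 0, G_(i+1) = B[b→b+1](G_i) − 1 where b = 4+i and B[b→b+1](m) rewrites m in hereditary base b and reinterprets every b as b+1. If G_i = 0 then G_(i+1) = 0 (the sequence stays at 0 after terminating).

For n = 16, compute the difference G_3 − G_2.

3

step 0: 16 = 4^2; sub 5 for 4: 5^2; = 25; G_1 = 25−1 = 24
step 1: 24 = 4·5 + 4; sub 6 for 5: 4·6 + 4; = 28; G_2 = 28−1 = 27
step 2: 27 = 4·6 + 3; sub 7 for 6: 4·7 + 3; = 31; G_3 = 31−1 = 30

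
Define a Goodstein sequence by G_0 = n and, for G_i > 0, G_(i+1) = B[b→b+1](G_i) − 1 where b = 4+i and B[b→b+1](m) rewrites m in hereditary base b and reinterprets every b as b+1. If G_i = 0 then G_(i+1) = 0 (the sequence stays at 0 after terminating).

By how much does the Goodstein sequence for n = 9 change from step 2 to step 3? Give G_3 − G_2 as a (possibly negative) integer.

0

(0) 9|_4 = 2·4 + 1 ↦ 2·5 + 1|_5 = 11 ⇒ 10
(1) 10|_5 = 2·5 ↦ 2·6|_6 = 12 ⇒ 11
(2) 11|_6 = 6 + 5 ↦ 7 + 5|_7 = 12 ⇒ 11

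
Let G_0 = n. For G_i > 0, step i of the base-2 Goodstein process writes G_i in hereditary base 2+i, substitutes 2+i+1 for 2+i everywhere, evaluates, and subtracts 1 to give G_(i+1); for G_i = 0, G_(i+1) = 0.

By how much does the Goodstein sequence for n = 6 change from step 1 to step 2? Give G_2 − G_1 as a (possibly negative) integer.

[0] 6 ≡ 2^2 + 2 (base 2). Lift 3: 30. −1: 29.
[1] 29 ≡ 3^3 + 2 (base 3). Lift 4: 258. −1: 257.

228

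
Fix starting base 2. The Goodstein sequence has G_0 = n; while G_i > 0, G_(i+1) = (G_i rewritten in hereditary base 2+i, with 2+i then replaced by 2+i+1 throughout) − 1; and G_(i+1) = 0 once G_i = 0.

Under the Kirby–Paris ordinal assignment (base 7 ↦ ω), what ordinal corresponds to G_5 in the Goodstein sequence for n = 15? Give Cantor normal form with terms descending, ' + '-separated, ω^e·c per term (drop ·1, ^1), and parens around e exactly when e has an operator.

ω^(ω + 1) + ω^ω

[0] 15 ≡ 2^(2 + 1) + 2^2 + 2 + 1 (base 2). Lift 3: 112. −1: 111.
[1] 111 ≡ 3^(3 + 1) + 3^3 + 3 (base 3). Lift 4: 1284. −1: 1283.
[2] 1283 ≡ 4^(4 + 1) + 4^4 + 3 (base 4). Lift 5: 18753. −1: 18752.
[3] 18752 ≡ 5^(5 + 1) + 5^5 + 2 (base 5). Lift 6: 326594. −1: 326593.
[4] 326593 ≡ 6^(6 + 1) + 6^6 + 1 (base 6). Lift 7: 6588345. −1: 6588344.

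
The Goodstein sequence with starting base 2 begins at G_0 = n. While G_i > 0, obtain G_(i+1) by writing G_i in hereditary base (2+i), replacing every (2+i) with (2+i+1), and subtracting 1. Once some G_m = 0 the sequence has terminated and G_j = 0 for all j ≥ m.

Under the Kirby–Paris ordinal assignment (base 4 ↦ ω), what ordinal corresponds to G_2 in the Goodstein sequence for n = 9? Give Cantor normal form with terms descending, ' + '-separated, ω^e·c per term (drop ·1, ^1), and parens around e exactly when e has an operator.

(0) 9|_2 = 2^(2 + 1) + 1 ↦ 3^(3 + 1) + 1|_3 = 82 ⇒ 81
(1) 81|_3 = 3^(3 + 1) ↦ 4^(4 + 1)|_4 = 1024 ⇒ 1023

ω^ω·3 + ω^3·3 + ω^2·3 + ω·3 + 3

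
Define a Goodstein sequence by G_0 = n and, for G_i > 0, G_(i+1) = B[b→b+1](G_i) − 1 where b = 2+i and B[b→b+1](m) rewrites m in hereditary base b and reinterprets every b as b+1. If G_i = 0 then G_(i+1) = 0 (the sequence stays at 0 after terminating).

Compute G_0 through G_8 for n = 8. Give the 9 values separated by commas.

base 2: 8 = 2^(2 + 1); at 3: 3^(3 + 1) = 81; next = 80
base 3: 80 = 2·3^3 + 2·3^2 + 2·3 + 2; at 4: 2·4^4 + 2·4^2 + 2·4 + 2 = 554; next = 553
base 4: 553 = 2·4^4 + 2·4^2 + 2·4 + 1; at 5: 2·5^5 + 2·5^2 + 2·5 + 1 = 6311; next = 6310
base 5: 6310 = 2·5^5 + 2·5^2 + 2·5; at 6: 2·6^6 + 2·6^2 + 2·6 = 93396; next = 93395
base 6: 93395 = 2·6^6 + 2·6^2 + 6 + 5; at 7: 2·7^7 + 2·7^2 + 7 + 5 = 1647196; next = 1647195
base 7: 1647195 = 2·7^7 + 2·7^2 + 7 + 4; at 8: 2·8^8 + 2·8^2 + 8 + 4 = 33554572; next = 33554571
base 8: 33554571 = 2·8^8 + 2·8^2 + 8 + 3; at 9: 2·9^9 + 2·9^2 + 9 + 3 = 774841152; next = 774841151
base 9: 774841151 = 2·9^9 + 2·9^2 + 9 + 2; at 10: 2·10^10 + 2·10^2 + 10 + 2 = 20000000212; next = 20000000211

8, 80, 553, 6310, 93395, 1647195, 33554571, 774841151, 20000000211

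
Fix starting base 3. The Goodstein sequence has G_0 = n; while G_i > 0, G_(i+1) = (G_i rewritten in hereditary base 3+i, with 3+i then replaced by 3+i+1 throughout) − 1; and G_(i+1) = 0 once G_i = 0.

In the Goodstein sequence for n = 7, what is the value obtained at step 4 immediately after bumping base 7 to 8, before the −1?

10

step 0: 7 = 2·3 + 1; sub 4 for 3: 2·4 + 1; = 9; G_1 = 9−1 = 8
step 1: 8 = 2·4; sub 5 for 4: 2·5; = 10; G_2 = 10−1 = 9
step 2: 9 = 5 + 4; sub 6 for 5: 6 + 4; = 10; G_3 = 10−1 = 9
step 3: 9 = 6 + 3; sub 7 for 6: 7 + 3; = 10; G_4 = 10−1 = 9
step 4: 9 = 7 + 2; sub 8 for 7: 8 + 2; = 10; G_5 = 10−1 = 9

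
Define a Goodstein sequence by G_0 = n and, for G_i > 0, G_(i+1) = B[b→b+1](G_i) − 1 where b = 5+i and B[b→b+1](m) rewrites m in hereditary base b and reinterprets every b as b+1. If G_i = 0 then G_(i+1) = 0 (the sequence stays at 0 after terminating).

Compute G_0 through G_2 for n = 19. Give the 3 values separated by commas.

19, 21, 23

G_0 = 19. HB_5(19) = 3·5 + 4. Bump = 22. G_1 = 21.
G_1 = 21. HB_6(21) = 3·6 + 3. Bump = 24. G_2 = 23.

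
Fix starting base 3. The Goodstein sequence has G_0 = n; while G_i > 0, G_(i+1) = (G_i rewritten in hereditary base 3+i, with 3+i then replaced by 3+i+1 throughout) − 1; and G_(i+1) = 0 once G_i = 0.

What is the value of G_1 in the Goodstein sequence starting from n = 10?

16

[0] 10 ≡ 3^2 + 1 (base 3). Lift 4: 17. −1: 16.
[1] 16 ≡ 4^2 (base 4). Lift 5: 25. −1: 24.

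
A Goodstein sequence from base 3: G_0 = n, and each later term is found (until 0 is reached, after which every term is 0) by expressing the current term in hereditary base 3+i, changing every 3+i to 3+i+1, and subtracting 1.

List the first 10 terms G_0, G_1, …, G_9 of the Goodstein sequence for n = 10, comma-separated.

10, 16, 24, 27, 30, 33, 36, 39, 41, 43

G_0 = 10. HB_3(10) = 3^2 + 1. Bump = 17. G_1 = 16.
G_1 = 16. HB_4(16) = 4^2. Bump = 25. G_2 = 24.
G_2 = 24. HB_5(24) = 4·5 + 4. Bump = 28. G_3 = 27.
G_3 = 27. HB_6(27) = 4·6 + 3. Bump = 31. G_4 = 30.
G_4 = 30. HB_7(30) = 4·7 + 2. Bump = 34. G_5 = 33.
G_5 = 33. HB_8(33) = 4·8 + 1. Bump = 37. G_6 = 36.
G_6 = 36. HB_9(36) = 4·9. Bump = 40. G_7 = 39.
G_7 = 39. HB_10(39) = 3·10 + 9. Bump = 42. G_8 = 41.
G_8 = 41. HB_11(41) = 3·11 + 8. Bump = 44. G_9 = 43.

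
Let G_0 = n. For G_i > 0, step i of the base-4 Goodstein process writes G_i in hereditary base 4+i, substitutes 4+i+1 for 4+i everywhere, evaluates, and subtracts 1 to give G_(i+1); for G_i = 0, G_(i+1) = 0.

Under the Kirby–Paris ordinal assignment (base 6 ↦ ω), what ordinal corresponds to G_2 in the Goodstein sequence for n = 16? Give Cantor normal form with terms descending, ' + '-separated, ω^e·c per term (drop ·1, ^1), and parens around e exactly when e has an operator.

[0] 16 ≡ 4^2 (base 4). Lift 5: 25. −1: 24.
[1] 24 ≡ 4·5 + 4 (base 5). Lift 6: 28. −1: 27.
[2] 27 ≡ 4·6 + 3 (base 6). Lift 7: 31. −1: 30.

ω·4 + 3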